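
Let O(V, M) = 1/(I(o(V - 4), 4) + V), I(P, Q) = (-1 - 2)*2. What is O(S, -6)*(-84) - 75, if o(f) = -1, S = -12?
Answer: -211/3 ≈ -70.333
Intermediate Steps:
I(P, Q) = -6 (I(P, Q) = -3*2 = -6)
O(V, M) = 1/(-6 + V)
O(S, -6)*(-84) - 75 = -84/(-6 - 12) - 75 = -84/(-18) - 75 = -1/18*(-84) - 75 = 14/3 - 75 = -211/3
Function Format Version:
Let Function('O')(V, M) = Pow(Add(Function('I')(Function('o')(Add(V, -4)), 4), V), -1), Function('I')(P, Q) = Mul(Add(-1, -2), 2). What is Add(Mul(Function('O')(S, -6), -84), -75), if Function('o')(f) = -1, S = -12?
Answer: Rational(-211, 3) ≈ -70.333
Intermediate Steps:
Function('I')(P, Q) = -6 (Function('I')(P, Q) = Mul(-3, 2) = -6)
Function('O')(V, M) = Pow(Add(-6, V), -1)
Add(Mul(Function('O')(S, -6), -84), -75) = Add(Mul(Pow(Add(-6, -12), -1), -84), -75) = Add(Mul(Pow(-18, -1), -84), -75) = Add(Mul(Rational(-1, 18), -84), -75) = Add(Rational(14, 3), -75) = Rational(-211, 3)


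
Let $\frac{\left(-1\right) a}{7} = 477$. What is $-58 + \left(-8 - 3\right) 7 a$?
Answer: $257045$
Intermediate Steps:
$a = -3339$ ($a = \left(-7\right) 477 = -3339$)
$-58 + \left(-8 - 3\right) 7 a = -58 + \left(-8 - 3\right) 7 \left(-3339\right) = -58 + \left(-11\right) 7 \left(-3339\right) = -58 - -257103 = -58 + 257103 = 257045$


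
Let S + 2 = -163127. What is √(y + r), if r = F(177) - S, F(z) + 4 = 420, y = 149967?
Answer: 2*√78378 ≈ 559.92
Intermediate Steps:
S = -163129 (S = -2 - 163127 = -163129)
F(z) = 416 (F(z) = -4 + 420 = 416)
r = 163545 (r = 416 - 1*(-163129) = 416 + 163129 = 163545)
√(y + r) = √(149967 + 163545) = √313512 = 2*√78378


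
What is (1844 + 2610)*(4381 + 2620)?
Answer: 31182454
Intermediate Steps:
(1844 + 2610)*(4381 + 2620) = 4454*7001 = 31182454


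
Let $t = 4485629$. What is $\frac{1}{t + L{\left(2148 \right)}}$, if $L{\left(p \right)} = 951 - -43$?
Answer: $\frac{1}{4486623} \approx 2.2288 \cdot 10^{-7}$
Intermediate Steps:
$L{\left(p \right)} = 994$ ($L{\left(p \right)} = 951 + 43 = 994$)
$\frac{1}{t + L{\left(2148 \right)}} = \frac{1}{4485629 + 994} = \frac{1}{4486623}$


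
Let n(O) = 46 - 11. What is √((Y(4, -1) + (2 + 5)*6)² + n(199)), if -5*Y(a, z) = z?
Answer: 6*√1261/5 ≈ 42.613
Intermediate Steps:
Y(a, z) = -z/5
n(O) = 35
√((Y(4, -1) + (2 + 5)*6)² + n(199)) = √((-⅕*(-1) + (2 + 5)*6)² + 35) = √((⅕ + 7*6)² + 35) = √((⅕ + 42)² + 35) = √((211/5)² + 35) = √(44521/25 + 35) = √(45396/25) = 6*√1261/5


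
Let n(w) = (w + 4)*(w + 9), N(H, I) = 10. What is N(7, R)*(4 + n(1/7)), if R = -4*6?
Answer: 20520/49 ≈ 418.78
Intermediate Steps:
R = -24
n(w) = (4 + w)*(9 + w)
N(7, R)*(4 + n(1/7)) = 10*(4 + (36 + (1/7)² + 13/7)) = 10*(4 + (36 + (⅐)² + 13*(⅐))) = 10*(4 + (36 + 1/49 + 13/7)) = 10*(4 + 1856/49) = 10*(2052/49) = 20520/49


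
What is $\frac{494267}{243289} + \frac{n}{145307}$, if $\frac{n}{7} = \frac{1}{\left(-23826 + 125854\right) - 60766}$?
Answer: $\frac{2963455614633901}{1458677501460426} \approx 2.0316$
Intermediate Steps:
$n = \frac{7}{41262}$ ($n = \frac{7}{\left(-23826 + 125854\right) - 60766} = \frac{7}{102028 - 60766} = \frac{7}{41262} \approx 0.00016965$)
$\frac{494267}{243289} + \frac{n}{145307} = \frac{494267}{243289} + \frac{7}{41262 \cdot 145307} = 494267 \cdot \frac{1}{243289} + \frac{7}{41262} \cdot \frac{1}{145307} = \frac{494267}{243289} + \frac{7}{5995657434} = \frac{2963455614633901}{1458677501460426}$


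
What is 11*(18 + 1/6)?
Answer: 1199/6 ≈ 199.83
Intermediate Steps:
11*(18 + 1/6) = 11*(18 + ⅙) = 11*(109/6) = 1199/6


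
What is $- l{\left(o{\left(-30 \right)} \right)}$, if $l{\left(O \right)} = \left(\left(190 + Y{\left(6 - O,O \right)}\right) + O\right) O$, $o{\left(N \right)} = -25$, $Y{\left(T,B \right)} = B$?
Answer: $3500$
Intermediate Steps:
$l{\left(O \right)} = O \left(190 + 2 O\right)$ ($l{\left(O \right)} = \left(\left(190 + O\right) + O\right) O = \left(190 + 2 O\right) O = O \left(190 + 2 O\right)$)
$- l{\left(o{\left(-30 \right)} \right)} = - 2 \left(-25\right) \left(95 - 25\right) = - 2 \left(-25\right) 70 = \left(-1\right) \left(-3500\right) = 3500$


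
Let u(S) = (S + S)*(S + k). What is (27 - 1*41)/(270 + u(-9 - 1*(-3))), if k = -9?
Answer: -7/225 ≈ -0.031111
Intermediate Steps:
u(S) = 2*S*(-9 + S) (u(S) = (S + S)*(S - 9) = (2*S)*(-9 + S) = 2*S*(-9 + S))
(27 - 1*41)/(270 + u(-9 - 1*(-3))) = (27 - 1*41)/(270 + 2*(-9 - 1*(-3))*(-9 + (-9 - 1*(-3)))) = (27 - 41)/(270 + 2*(-9 + 3)*(-9 + (-9 + 3))) = -14/(270 + 2*(-6)*(-9 - 6)) = -14/(270 + 2*(-6)*(-15)) = -14/(270 + 180) = -14/450 = -14*1/450 = -7/225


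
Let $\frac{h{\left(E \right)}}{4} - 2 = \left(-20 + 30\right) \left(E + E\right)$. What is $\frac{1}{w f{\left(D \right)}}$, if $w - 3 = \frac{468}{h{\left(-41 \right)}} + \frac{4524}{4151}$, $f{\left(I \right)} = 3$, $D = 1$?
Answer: $\frac{3395518}{40204557} \approx 0.084456$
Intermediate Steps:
$h{\left(E \right)} = 8 + 80 E$ ($h{\left(E \right)} = 8 + 4 \left(-20 + 30\right) \left(E + E\right) = 8 + 4 \cdot 10 \cdot 2 E = 8 + 4 \cdot 20 E = 8 + 80 E$)
$w = \frac{13401519}{3395518}$ ($w = 3 + \left(\frac{468}{8 + 80 \left(-41\right)} + \frac{4524}{4151}\right) = 3 + \left(\frac{468}{8 - 3280} + 4524 \cdot \frac{1}{4151}\right) = 3 + \left(\frac{468}{-3272} + \frac{4524}{4151}\right) = 3 + \left(468 \left(- \frac{1}{3272}\right) + \frac{4524}{4151}\right) = 3 + \left(- \frac{117}{818} + \frac{4524}{4151}\right) = 3 + \frac{3214965}{3395518} = \frac{13401519}{3395518} \approx 3.9468$)
$\frac{1}{w f{\left(D \right)}} = \frac{1}{\frac{13401519}{3395518} \cdot 3} = \frac{1}{\frac{40204557}{3395518}} = \frac{3395518}{40204557}$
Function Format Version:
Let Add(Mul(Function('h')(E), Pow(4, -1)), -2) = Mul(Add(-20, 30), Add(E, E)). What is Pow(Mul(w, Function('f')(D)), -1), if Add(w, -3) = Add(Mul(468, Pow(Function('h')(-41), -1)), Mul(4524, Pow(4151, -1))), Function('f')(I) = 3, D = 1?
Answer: Rational(3395518, 40204557) ≈ 0.084456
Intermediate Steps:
Function('h')(E) = Add(8, Mul(80, E)) (Function('h')(E) = Add(8, Mul(4, Mul(Add(-20, 30), Add(E, E)))) = Add(8, Mul(4, Mul(10, Mul(2, E)))) = Add(8, Mul(4, Mul(20, E))) = Add(8, Mul(80, E)))
w = Rational(13401519, 3395518) (w = Add(3, Add(Mul(468, Pow(Add(8, Mul(80, -41)), -1)), Mul(4524, Pow(4151, -1)))) = Add(3, Add(Mul(468, Pow(Add(8, -3280), -1)), Mul(4524, Rational(1, 4151)))) = Add(3, Add(Mul(468, Pow(-3272, -1)), Rational(4524, 4151))) = Add(3, Add(Mul(468, Rational(-1, 3272)), Rational(4524, 4151))) = Add(3, Add(Rational(-117, 818), Rational(4524, 4151))) = Add(3, Rational(3214965, 3395518)) = Rational(13401519, 3395518) ≈ 3.9468)
Pow(Mul(w, Function('f')(D)), -1) = Pow(Mul(Rational(13401519, 3395518), 3), -1) = Pow(Rational(40204557, 3395518), -1) = Rational(3395518, 40204557)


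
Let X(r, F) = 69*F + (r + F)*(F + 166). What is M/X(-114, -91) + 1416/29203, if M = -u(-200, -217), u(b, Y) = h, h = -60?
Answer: 4818314/105393627 ≈ 0.045717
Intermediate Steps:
u(b, Y) = -60
M = 60 (M = -1*(-60) = 60)
X(r, F) = 69*F + (166 + F)*(F + r) (X(r, F) = 69*F + (F + r)*(166 + F) = 69*F + (166 + F)*(F + r))
M/X(-114, -91) + 1416/29203 = 60/((-91)² + 166*(-114) + 235*(-91) - 91*(-114)) + 1416/29203 = 60/(8281 - 18924 - 21385 + 10374) + 1416*(1/29203) = 60/(-21654) + 1416/29203 = 60*(-1/21654) + 1416/29203 = -10/3609 + 1416/29203 = 4818314/105393627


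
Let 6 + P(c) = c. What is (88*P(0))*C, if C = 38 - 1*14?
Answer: -12672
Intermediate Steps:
C = 24 (C = 38 - 14 = 24)
P(c) = -6 + c
(88*P(0))*C = (88*(-6 + 0))*24 = (88*(-6))*24 = -528*24 = -12672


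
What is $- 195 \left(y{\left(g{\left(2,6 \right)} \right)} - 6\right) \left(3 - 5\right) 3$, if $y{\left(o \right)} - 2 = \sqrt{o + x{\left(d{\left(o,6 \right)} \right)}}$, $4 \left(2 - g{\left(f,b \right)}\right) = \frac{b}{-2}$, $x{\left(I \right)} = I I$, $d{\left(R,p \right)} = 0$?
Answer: $-4680 + 585 \sqrt{11} \approx -2739.8$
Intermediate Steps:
$x{\left(I \right)} = I^{2}$
$g{\left(f,b \right)} = 2 + \frac{b}{8}$ ($g{\left(f,b \right)} = 2 - \frac{b \frac{1}{-2}}{4} = 2 - \frac{b \left(- \frac{1}{2}\right)}{4} = 2 - \frac{\left(- \frac{1}{2}\right) b}{4} = 2 + \frac{b}{8}$)
$y{\left(o \right)} = 2 + \sqrt{o}$ ($y{\left(o \right)} = 2 + \sqrt{o + 0^{2}} = 2 + \sqrt{o + 0} = 2 + \sqrt{o}$)
$- 195 \left(y{\left(g{\left(2,6 \right)} \right)} - 6\right) \left(3 - 5\right) 3 = - 195 \left(\left(2 + \sqrt{2 + \frac{1}{8} \cdot 6}\right) - 6\right) \left(3 - 5\right) 3 = - 195 \left(\left(2 + \sqrt{2 + \frac{3}{4}}\right) - 6\right) \left(\left(-2\right) 3\right) = - 195 \left(\left(2 + \sqrt{\frac{11}{4}}\right) - 6\right) \left(-6\right) = - 195 \left(\left(2 + \frac{\sqrt{11}}{2}\right) - 6\right) \left(-6\right) = - 195 \left(-4 + \frac{\sqrt{11}}{2}\right) \left(-6\right) = - 195 \left(24 - 3 \sqrt{11}\right) = -4680 + 585 \sqrt{11}$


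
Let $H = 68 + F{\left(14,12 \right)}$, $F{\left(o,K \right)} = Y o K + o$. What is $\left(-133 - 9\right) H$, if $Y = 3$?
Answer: $-83212$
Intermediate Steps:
$F{\left(o,K \right)} = o + 3 K o$ ($F{\left(o,K \right)} = 3 o K + o = 3 K o + o = o + 3 K o$)
$H = 586$ ($H = 68 + 14 \left(1 + 3 \cdot 12\right) = 68 + 14 \left(1 + 36\right) = 68 + 14 \cdot 37 = 68 + 518 = 586$)
$\left(-133 - 9\right) H = \left(-133 - 9\right) 586 = \left(-142\right) 586 = -83212$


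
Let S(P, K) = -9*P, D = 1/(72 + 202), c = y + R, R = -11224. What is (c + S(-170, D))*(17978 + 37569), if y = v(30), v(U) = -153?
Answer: -546971309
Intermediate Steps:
y = -153
c = -11377 (c = -153 - 11224 = -11377)
D = 1/274 ≈ 0.0036496
(c + S(-170, D))*(17978 + 37569) = (-11377 - 9*(-170))*(17978 + 37569) = (-11377 + 1530)*55547 = -9847*55547 = -546971309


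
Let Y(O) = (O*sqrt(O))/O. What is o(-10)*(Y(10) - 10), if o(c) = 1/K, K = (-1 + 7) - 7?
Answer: 10 - sqrt(10) ≈ 6.8377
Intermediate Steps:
K = -1 (K = 6 - 7 = -1)
o(c) = -1 (o(c) = 1/(-1) = -1)
Y(O) = sqrt(O) (Y(O) = O**(3/2)/O = sqrt(O))
o(-10)*(Y(10) - 10) = -(sqrt(10) - 10) = -(-10 + sqrt(10)) = 10 - sqrt(10)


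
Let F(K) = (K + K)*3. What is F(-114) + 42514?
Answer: 41830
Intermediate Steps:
F(K) = 6*K (F(K) = (2*K)*3 = 6*K)
F(-114) + 42514 = 6*(-114) + 42514 = -684 + 42514 = 41830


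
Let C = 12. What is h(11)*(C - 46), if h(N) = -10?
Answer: 340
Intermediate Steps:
h(11)*(C - 46) = -10*(12 - 46) = -10*(-34) = 340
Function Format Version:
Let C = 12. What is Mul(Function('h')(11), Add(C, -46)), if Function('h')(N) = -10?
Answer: 340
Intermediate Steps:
Mul(Function('h')(11), Add(C, -46)) = Mul(-10, Add(12, -46)) = Mul(-10, -34) = 340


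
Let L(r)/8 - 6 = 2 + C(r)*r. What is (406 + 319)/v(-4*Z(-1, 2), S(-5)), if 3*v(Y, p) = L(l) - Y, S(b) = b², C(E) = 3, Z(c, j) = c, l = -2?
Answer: 725/4 ≈ 181.25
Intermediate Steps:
L(r) = 64 + 24*r (L(r) = 48 + 8*(2 + 3*r) = 48 + (16 + 24*r) = 64 + 24*r)
v(Y, p) = 16/3 - Y/3 (v(Y, p) = ((64 + 24*(-2)) - Y)/3 = ((64 - 48) - Y)/3 = (16 - Y)/3 = 16/3 - Y/3)
(406 + 319)/v(-4*Z(-1, 2), S(-5)) = (406 + 319)/(16/3 - (-4)*(-1)/3) = 725/(16/3 - ⅓*4) = 725/(16/3 - 4/3) = 725/4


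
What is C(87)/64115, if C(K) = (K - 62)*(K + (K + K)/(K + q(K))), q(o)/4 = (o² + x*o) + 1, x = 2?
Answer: 13513275/398320849 ≈ 0.033926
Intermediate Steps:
q(o) = 4 + 4*o² + 8*o (q(o) = 4*((o² + 2*o) + 1) = 4*(1 + o² + 2*o) = 4 + 4*o² + 8*o)
C(K) = (-62 + K)*(K + 2*K/(4 + 4*K² + 9*K)) (C(K) = (K - 62)*(K + (K + K)/(K + (4 + 4*K² + 8*K))) = (-62 + K)*(K + (2*K)/(4 + 4*K² + 9*K)) = (-62 + K)*(K + 2*K/(4 + 4*K² + 9*K)))
C(87)/64115 = (87*(-372 - 552*87 - 239*87² + 4*87³)/(4 + 4*87² + 9*87))/64115 = (87*(-372 - 48024 - 239*7569 + 4*658503)/(4 + 4*7569 + 783))*(1/64115) = (87*(-372 - 48024 - 1808991 + 2634012)/(4 + 30276 + 783))*(1/64115) = (87*776625/31063)*(1/64115) = (87*(1/31063)*776625)*(1/64115) = (67566375/31063)*(1/64115) = 13513275/398320849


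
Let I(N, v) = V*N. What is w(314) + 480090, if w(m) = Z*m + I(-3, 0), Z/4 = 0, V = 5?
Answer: 480075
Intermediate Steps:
Z = 0 (Z = 4*0 = 0)
I(N, v) = 5*N
w(m) = -15 (w(m) = 0*m + 5*(-3) = 0 - 15 = -15)
w(314) + 480090 = -15 + 480090 = 480075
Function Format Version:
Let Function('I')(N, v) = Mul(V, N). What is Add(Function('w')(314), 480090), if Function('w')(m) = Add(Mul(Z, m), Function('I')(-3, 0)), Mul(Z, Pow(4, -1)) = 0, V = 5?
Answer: 480075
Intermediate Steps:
Z = 0 (Z = Mul(4, 0) = 0)
Function('I')(N, v) = Mul(5, N)
Function('w')(m) = -15 (Function('w')(m) = Add(Mul(0, m), Mul(5, -3)) = Add(0, -15) = -15)
Add(Function('w')(314), 480090) = Add(-15, 480090) = 480075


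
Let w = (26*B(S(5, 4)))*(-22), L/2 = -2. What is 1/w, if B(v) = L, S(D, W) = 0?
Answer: 1/2288 ≈ 0.00043706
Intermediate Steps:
L = -4 (L = 2*(-2) = -4)
B(v) = -4
w = 2288 (w = (26*(-4))*(-22) = -104*(-22) = 2288)
1/w = 1/2288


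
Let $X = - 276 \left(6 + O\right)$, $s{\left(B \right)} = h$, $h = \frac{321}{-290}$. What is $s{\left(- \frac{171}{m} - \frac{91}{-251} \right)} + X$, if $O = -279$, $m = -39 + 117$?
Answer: $\frac{21850599}{290} \approx 75347.0$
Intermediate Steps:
$m = 78$
$h = - \frac{321}{290}$ ($h = 321 \left(- \frac{1}{290}\right) = - \frac{321}{290} \approx -1.1069$)
$s{\left(B \right)} = - \frac{321}{290}$
$X = 75348$ ($X = - 276 \left(6 - 279\right) = \left(-276\right) \left(-273\right) = 75348$)
$s{\left(- \frac{171}{m} - \frac{91}{-251} \right)} + X = - \frac{321}{290} + 75348 = \frac{21850599}{290}$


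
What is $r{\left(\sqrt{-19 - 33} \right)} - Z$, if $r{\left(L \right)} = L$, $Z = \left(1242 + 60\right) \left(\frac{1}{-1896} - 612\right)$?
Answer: $\frac{251796601}{316} + 2 i \sqrt{13} \approx 7.9683 \cdot 10^{5} + 7.2111 i$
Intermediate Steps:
$Z = - \frac{251796601}{316}$ ($Z = 1302 \left(- \frac{1}{1896} - 612\right) = 1302 \left(- \frac{1160353}{1896}\right) = - \frac{251796601}{316} \approx -7.9683 \cdot 10^{5}$)
$r{\left(\sqrt{-19 - 33} \right)} - Z = \sqrt{-19 - 33} - - \frac{251796601}{316} = \sqrt{-52} + \frac{251796601}{316} = 2 i \sqrt{13} + \frac{251796601}{316} = \frac{251796601}{316} + 2 i \sqrt{13}$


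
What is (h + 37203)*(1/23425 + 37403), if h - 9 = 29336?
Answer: 58307046787248/23425 ≈ 2.4891e+9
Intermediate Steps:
h = 29345 (h = 9 + 29336 = 29345)
(h + 37203)*(1/23425 + 37403) = (29345 + 37203)*(1/23425 + 37403) = 66548*(1/23425 + 37403) = 66548*(876165276/23425) = 58307046787248/23425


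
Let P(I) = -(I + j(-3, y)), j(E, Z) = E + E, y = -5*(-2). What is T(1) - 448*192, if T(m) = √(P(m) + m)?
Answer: -86016 + √6 ≈ -86014.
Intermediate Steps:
y = 10
j(E, Z) = 2*E
P(I) = 6 - I (P(I) = -(I + 2*(-3)) = -(I - 6) = -(-6 + I) = 6 - I)
T(m) = √6 (T(m) = √((6 - m) + m) = √6)
T(1) - 448*192 = √6 - 448*192 = √6 - 86016 = -86016 + √6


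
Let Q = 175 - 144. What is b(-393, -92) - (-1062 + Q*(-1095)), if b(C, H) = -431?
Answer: 34576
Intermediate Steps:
Q = 31
b(-393, -92) - (-1062 + Q*(-1095)) = -431 - (-1062 + 31*(-1095)) = -431 - (-1062 - 33945) = -431 - 1*(-35007) = -431 + 35007 = 34576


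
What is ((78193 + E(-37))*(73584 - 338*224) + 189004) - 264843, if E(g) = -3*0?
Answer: -166470543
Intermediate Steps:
E(g) = 0
((78193 + E(-37))*(73584 - 338*224) + 189004) - 264843 = ((78193 + 0)*(73584 - 338*224) + 189004) - 264843 = (78193*(73584 - 75712) + 189004) - 264843 = (78193*(-2128) + 189004) - 264843 = (-166394704 + 189004) - 264843 = -166205700 - 264843 = -166470543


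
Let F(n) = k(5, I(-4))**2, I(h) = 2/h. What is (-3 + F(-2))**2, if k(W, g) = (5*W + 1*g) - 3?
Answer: 3374569/16 ≈ 2.1091e+5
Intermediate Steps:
k(W, g) = -3 + g + 5*W (k(W, g) = (5*W + g) - 3 = (g + 5*W) - 3 = -3 + g + 5*W)
F(n) = 1849/4 (F(n) = (-3 + 2/(-4) + 5*5)**2 = (-3 + 2*(-1/4) + 25)**2 = (-3 - 1/2 + 25)**2 = (43/2)**2 = 1849/4)
(-3 + F(-2))**2 = (-3 + 1849/4)**2 = (1837/4)**2 = 3374569/16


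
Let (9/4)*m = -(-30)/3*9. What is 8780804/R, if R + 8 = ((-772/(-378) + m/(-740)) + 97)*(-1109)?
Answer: -61404162372/767733469 ≈ -79.981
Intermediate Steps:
m = 40 (m = 4*(-(-30)/3*9)/9 = 4*(-6*(-5/3)*9)/9 = 4*(10*9)/9 = (4/9)*90 = 40)
R = -767733469/6993 (R = -8 + ((-772/(-378) + 40/(-740)) + 97)*(-1109) = -8 + ((-772*(-1/378) + 40*(-1/740)) + 97)*(-1109) = -8 + ((386/189 - 2/37) + 97)*(-1109) = -8 + (13904/6993 + 97)*(-1109) = -8 + (692225/6993)*(-1109) = -8 - 767677525/6993 = -767733469/6993 ≈ -1.0979e+5)
8780804/R = 8780804/(-767733469/6993) = 8780804*(-6993/767733469) = -61404162372/767733469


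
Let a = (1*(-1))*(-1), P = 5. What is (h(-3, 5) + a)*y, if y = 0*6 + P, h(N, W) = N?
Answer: -10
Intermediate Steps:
y = 5 (y = 0*6 + 5 = 0 + 5 = 5)
a = 1 (a = -1*(-1) = 1)
(h(-3, 5) + a)*y = (-3 + 1)*5 = -2*5 = -10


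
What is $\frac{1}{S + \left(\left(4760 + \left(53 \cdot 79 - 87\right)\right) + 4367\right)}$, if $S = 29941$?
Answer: $\frac{1}{43168} \approx 2.3165 \cdot 10^{-5}$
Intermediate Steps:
$\frac{1}{S + \left(\left(4760 + \left(53 \cdot 79 - 87\right)\right) + 4367\right)} = \frac{1}{29941 + \left(\left(4760 + \left(53 \cdot 79 - 87\right)\right) + 4367\right)} = \frac{1}{29941 + \left(\left(4760 + \left(4187 - 87\right)\right) + 4367\right)} = \frac{1}{29941 + \left(\left(4760 + 4100\right) + 4367\right)} = \frac{1}{29941 + \left(8860 + 4367\right)} = \frac{1}{29941 + 13227} = \frac{1}{43168}$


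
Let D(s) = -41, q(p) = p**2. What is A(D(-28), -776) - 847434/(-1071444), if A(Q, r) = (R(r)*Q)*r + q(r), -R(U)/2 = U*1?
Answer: 8925237234231/178574 ≈ 4.9981e+7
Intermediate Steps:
R(U) = -2*U
A(Q, r) = r**2 - 2*Q*r**2 (A(Q, r) = ((-2*r)*Q)*r + r**2 = (-2*Q*r)*r + r**2 = -2*Q*r**2 + r**2 = r**2 - 2*Q*r**2)
A(D(-28), -776) - 847434/(-1071444) = (-776)**2*(1 - 2*(-41)) - 847434/(-1071444) = 602176*(1 + 82) - 847434*(-1/1071444) = 602176*83 + 141239/178574 = 49980608 + 141239/178574 = 8925237234231/178574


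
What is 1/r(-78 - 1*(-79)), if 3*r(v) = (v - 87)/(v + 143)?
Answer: -216/43 ≈ -5.0233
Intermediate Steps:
r(v) = (-87 + v)/(3*(143 + v)) (r(v) = ((v - 87)/(v + 143))/3 = ((-87 + v)/(143 + v))/3 = (-87 + v)/(3*(143 + v)))
1/r(-78 - 1*(-79)) = 1/((-87 + (-78 - 1*(-79)))/(3*(143 + (-78 - 1*(-79))))) = 1/((-87 + (-78 + 79))/(3*(143 + (-78 + 79)))) = 1/((-87 + 1)/(3*(143 + 1))) = 1/((1/3)*(-86)/144) = 1/((1/3)*(1/144)*(-86)) = 1/(-43/216) = -216/43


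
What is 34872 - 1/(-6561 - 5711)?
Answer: 427949185/12272 ≈ 34872.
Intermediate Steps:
34872 - 1/(-6561 - 5711) = 34872 - 1/(-12272) = 34872 - 1*(-1/12272) = 34872 + 1/12272 = 427949185/12272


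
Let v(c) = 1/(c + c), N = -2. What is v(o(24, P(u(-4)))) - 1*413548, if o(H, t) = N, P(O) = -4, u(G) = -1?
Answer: -1654193/4 ≈ -4.1355e+5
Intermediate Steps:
o(H, t) = -2
v(c) = 1/(2*c)
v(o(24, P(u(-4)))) - 1*413548 = (½)/(-2) - 1*413548 = (½)*(-½) - 413548 = -¼ - 413548 = -1654193/4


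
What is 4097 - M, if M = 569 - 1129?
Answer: 4657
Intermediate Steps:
M = -560
4097 - M = 4097 - 1*(-560) = 4097 + 560 = 4657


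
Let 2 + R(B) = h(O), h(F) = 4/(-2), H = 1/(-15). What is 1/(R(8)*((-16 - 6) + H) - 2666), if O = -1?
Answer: -15/38666 ≈ -0.00038794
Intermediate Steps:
H = -1/15 (H = 1*(-1/15) = -1/15 ≈ -0.066667)
h(F) = -2 (h(F) = 4*(-½) = -2)
R(B) = -4 (R(B) = -2 - 2 = -4)
1/(R(8)*((-16 - 6) + H) - 2666) = 1/(-4*((-16 - 6) - 1/15) - 2666) = 1/(-4*(-22 - 1/15) - 2666) = 1/(-4*(-331/15) - 2666) = 1/(1324/15 - 2666) = 1/(-38666/15) = -15/38666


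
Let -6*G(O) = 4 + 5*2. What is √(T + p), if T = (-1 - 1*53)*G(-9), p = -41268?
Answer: I*√41142 ≈ 202.83*I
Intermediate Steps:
G(O) = -7/3 (G(O) = -(4 + 5*2)/6 = -(4 + 10)/6 = -⅙*14 = -7/3)
T = 126 (T = (-1 - 1*53)*(-7/3) = (-1 - 53)*(-7/3) = -54*(-7/3) = 126)
√(T + p) = √(126 - 41268) = √(-41142) = I*√41142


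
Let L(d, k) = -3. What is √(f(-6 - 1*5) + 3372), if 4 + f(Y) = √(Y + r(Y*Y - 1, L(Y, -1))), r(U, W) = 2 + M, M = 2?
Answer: √(3368 + I*√7) ≈ 58.034 + 0.0228*I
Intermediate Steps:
r(U, W) = 4 (r(U, W) = 2 + 2 = 4)
f(Y) = -4 + √(4 + Y) (f(Y) = -4 + √(Y + 4) = -4 + √(4 + Y))
√(f(-6 - 1*5) + 3372) = √((-4 + √(4 + (-6 - 1*5))) + 3372) = √((-4 + √(4 + (-6 - 5))) + 3372) = √((-4 + √(4 - 11)) + 3372) = √((-4 + √(-7)) + 3372) = √((-4 + I*√7) + 3372) = √(3368 + I*√7)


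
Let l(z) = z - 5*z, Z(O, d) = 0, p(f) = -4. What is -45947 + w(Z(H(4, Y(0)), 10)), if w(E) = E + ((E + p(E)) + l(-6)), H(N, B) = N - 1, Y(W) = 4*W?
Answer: -45927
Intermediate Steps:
H(N, B) = -1 + N
l(z) = -4*z
w(E) = 20 + 2*E (w(E) = E + ((E - 4) - 4*(-6)) = E + ((-4 + E) + 24) = E + (20 + E) = 20 + 2*E)
-45947 + w(Z(H(4, Y(0)), 10)) = -45947 + (20 + 2*0) = -45947 + (20 + 0) = -45947 + 20 = -45927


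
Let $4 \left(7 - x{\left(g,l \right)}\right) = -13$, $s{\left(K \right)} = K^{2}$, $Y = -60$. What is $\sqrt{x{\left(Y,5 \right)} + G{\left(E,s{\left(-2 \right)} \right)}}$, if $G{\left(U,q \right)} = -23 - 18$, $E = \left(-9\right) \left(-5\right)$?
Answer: $\frac{i \sqrt{123}}{2} \approx 5.5453 i$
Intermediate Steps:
$x{\left(g,l \right)} = \frac{41}{4}$ ($x{\left(g,l \right)} = 7 - - \frac{13}{4} = 7 + \frac{13}{4} = \frac{41}{4}$)
$E = 45$
$G{\left(U,q \right)} = -41$ ($G{\left(U,q \right)} = -23 - 18 = -41$)
$\sqrt{x{\left(Y,5 \right)} + G{\left(E,s{\left(-2 \right)} \right)}} = \sqrt{\frac{41}{4} - 41} = \sqrt{- \frac{123}{4}} = \frac{i \sqrt{123}}{2}$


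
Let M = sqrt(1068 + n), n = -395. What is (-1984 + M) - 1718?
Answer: -3702 + sqrt(673) ≈ -3676.1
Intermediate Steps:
M = sqrt(673) (M = sqrt(1068 - 395) = sqrt(673) ≈ 25.942)
(-1984 + M) - 1718 = (-1984 + sqrt(673)) - 1718 = -3702 + sqrt(673)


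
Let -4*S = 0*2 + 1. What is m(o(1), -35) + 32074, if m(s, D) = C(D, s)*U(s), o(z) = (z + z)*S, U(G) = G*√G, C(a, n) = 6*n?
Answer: 32074 + 3*I*√2/4 ≈ 32074.0 + 1.0607*I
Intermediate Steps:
U(G) = G^(3/2)
S = -¼ (S = -(0*2 + 1)/4 = -(0 + 1)/4 = -¼*1 = -¼ ≈ -0.25000)
o(z) = -z/2 (o(z) = (z + z)*(-¼) = (2*z)*(-¼) = -z/2)
m(s, D) = 6*s^(5/2) (m(s, D) = (6*s)*s^(3/2) = 6*s^(5/2))
m(o(1), -35) + 32074 = 6*(-½*1)^(5/2) + 32074 = 6*(-½)^(5/2) + 32074 = 6*(I*√2/8) + 32074 = 3*I*√2/4 + 32074 = 32074 + 3*I*√2/4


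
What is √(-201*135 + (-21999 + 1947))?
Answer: 21*I*√107 ≈ 217.23*I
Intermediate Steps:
√(-201*135 + (-21999 + 1947)) = √(-27135 - 20052) = √(-47187) = 21*I*√107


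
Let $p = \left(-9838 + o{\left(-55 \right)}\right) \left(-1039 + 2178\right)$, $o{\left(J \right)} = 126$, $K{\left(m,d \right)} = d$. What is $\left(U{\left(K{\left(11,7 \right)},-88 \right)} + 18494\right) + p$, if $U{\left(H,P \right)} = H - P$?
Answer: $-11043379$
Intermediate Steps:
$p = -11061968$ ($p = \left(-9838 + 126\right) \left(-1039 + 2178\right) = \left(-9712\right) 1139 = -11061968$)
$\left(U{\left(K{\left(11,7 \right)},-88 \right)} + 18494\right) + p = \left(\left(7 - -88\right) + 18494\right) - 11061968 = \left(\left(7 + 88\right) + 18494\right) - 11061968 = \left(95 + 18494\right) - 11061968 = 18589 - 11061968 = -11043379$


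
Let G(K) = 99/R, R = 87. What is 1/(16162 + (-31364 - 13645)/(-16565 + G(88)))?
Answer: 480352/7764754285 ≈ 6.1863e-5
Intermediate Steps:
G(K) = 33/29 (G(K) = 99/87 = 99*(1/87) = 33/29)
1/(16162 + (-31364 - 13645)/(-16565 + G(88))) = 1/(16162 + (-31364 - 13645)/(-16565 + 33/29)) = 1/(16162 - 45009/(-480352/29)) = 1/(16162 - 45009*(-29/480352)) = 1/(16162 + 1305261/480352) = 1/(7764754285/480352) = 480352/7764754285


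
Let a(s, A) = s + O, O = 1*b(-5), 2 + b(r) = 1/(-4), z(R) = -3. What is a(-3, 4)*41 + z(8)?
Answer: -873/4 ≈ -218.25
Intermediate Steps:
b(r) = -9/4 (b(r) = -2 + 1/(-4) = -2 - ¼ = -9/4)
O = -9/4 (O = 1*(-9/4) = -9/4 ≈ -2.2500)
a(s, A) = -9/4 + s (a(s, A) = s - 9/4 = -9/4 + s)
a(-3, 4)*41 + z(8) = (-9/4 - 3)*41 - 3 = -21/4*41 - 3 = -861/4 - 3 = -873/4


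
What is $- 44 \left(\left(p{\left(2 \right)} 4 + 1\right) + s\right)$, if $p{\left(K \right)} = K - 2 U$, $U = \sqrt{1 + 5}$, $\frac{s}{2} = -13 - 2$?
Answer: $924 + 352 \sqrt{6} \approx 1786.2$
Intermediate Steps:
$s = -30$ ($s = 2 \left(-13 - 2\right) = 2 \left(-15\right) = -30$)
$U = \sqrt{6} \approx 2.4495$
$p{\left(K \right)} = K - 2 \sqrt{6}$
$- 44 \left(\left(p{\left(2 \right)} 4 + 1\right) + s\right) = - 44 \left(\left(\left(2 - 2 \sqrt{6}\right) 4 + 1\right) - 30\right) = - 44 \left(\left(\left(8 - 8 \sqrt{6}\right) + 1\right) - 30\right) = - 44 \left(\left(9 - 8 \sqrt{6}\right) - 30\right) = - 44 \left(-21 - 8 \sqrt{6}\right) = 924 + 352 \sqrt{6}$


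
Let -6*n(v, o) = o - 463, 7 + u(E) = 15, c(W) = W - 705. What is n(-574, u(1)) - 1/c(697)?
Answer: 1823/24 ≈ 75.958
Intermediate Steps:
c(W) = -705 + W
u(E) = 8 (u(E) = -7 + 15 = 8)
n(v, o) = 463/6 - o/6 (n(v, o) = -(o - 463)/6 = -(-463 + o)/6 = 463/6 - o/6)
n(-574, u(1)) - 1/c(697) = (463/6 - 1/6*8) - 1/(-705 + 697) = (463/6 - 4/3) - 1/(-8) = 455/6 - 1*(-1/8) = 455/6 + 1/8 = 1823/24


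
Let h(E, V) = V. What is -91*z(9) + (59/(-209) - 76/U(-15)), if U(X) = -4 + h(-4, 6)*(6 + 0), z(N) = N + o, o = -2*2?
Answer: -765203/1672 ≈ -457.66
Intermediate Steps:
o = -4
z(N) = -4 + N (z(N) = N - 4 = -4 + N)
U(X) = 32 (U(X) = -4 + 6*(6 + 0) = -4 + 6*6 = -4 + 36 = 32)
-91*z(9) + (59/(-209) - 76/U(-15)) = -91*(-4 + 9) + (59/(-209) - 76/32) = -91*5 + (59*(-1/209) - 76*1/32) = -455 + (-59/209 - 19/8) = -455 - 4443/1672 = -765203/1672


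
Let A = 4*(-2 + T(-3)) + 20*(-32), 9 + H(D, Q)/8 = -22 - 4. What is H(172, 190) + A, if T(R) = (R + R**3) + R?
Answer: -1060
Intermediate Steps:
T(R) = R**3 + 2*R
H(D, Q) = -280 (H(D, Q) = -72 + 8*(-22 - 4) = -72 + 8*(-26) = -72 - 208 = -280)
A = -780 (A = 4*(-2 - 3*(2 + (-3)**2)) + 20*(-32) = 4*(-2 - 3*(2 + 9)) - 640 = 4*(-2 - 3*11) - 640 = 4*(-2 - 33) - 640 = 4*(-35) - 640 = -140 - 640 = -780)
H(172, 190) + A = -280 - 780 = -1060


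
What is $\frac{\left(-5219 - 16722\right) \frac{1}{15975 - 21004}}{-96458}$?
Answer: $- \frac{21941}{485087282} \approx -4.5231 \cdot 10^{-5}$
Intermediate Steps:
$\frac{\left(-5219 - 16722\right) \frac{1}{15975 - 21004}}{-96458} = - \frac{21941}{-5029} \left(- \frac{1}{96458}\right) = \left(-21941\right) \left(- \frac{1}{5029}\right) \left(- \frac{1}{96458}\right) = \frac{21941}{5029} \left(- \frac{1}{96458}\right) = - \frac{21941}{485087282}$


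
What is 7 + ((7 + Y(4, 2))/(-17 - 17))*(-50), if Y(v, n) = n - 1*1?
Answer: 319/17 ≈ 18.765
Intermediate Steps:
Y(v, n) = -1 + n (Y(v, n) = n - 1 = -1 + n)
7 + ((7 + Y(4, 2))/(-17 - 17))*(-50) = 7 + ((7 + (-1 + 2))/(-17 - 17))*(-50) = 7 + ((7 + 1)/(-34))*(-50) = 7 + (8*(-1/34))*(-50) = 7 - 4/17*(-50) = 7 + 200/17 = 319/17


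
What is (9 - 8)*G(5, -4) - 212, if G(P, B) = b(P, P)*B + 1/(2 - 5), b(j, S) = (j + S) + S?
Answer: -817/3 ≈ -272.33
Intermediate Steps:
b(j, S) = j + 2*S (b(j, S) = (S + j) + S = j + 2*S)
G(P, B) = -⅓ + 3*B*P (G(P, B) = (P + 2*P)*B + 1/(2 - 5) = (3*P)*B + 1/(-3) = 3*B*P - ⅓ = -⅓ + 3*B*P)
(9 - 8)*G(5, -4) - 212 = (9 - 8)*(-⅓ + 3*(-4)*5) - 212 = 1*(-⅓ - 60) - 212 = 1*(-181/3) - 212 = -181/3 - 212 = -817/3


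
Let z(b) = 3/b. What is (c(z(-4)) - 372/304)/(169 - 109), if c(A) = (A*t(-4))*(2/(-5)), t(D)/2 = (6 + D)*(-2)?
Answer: -459/7600 ≈ -0.060395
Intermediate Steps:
t(D) = -24 - 4*D (t(D) = 2*((6 + D)*(-2)) = 2*(-12 - 2*D) = -24 - 4*D)
c(A) = 16*A/5 (c(A) = (A*(-24 - 4*(-4)))*(2/(-5)) = (A*(-24 + 16))*(2*(-⅕)) = (A*(-8))*(-⅖) = -8*A*(-⅖) = 16*A/5)
(c(z(-4)) - 372/304)/(169 - 109) = (16*(3/(-4))/5 - 372/304)/(169 - 109) = (16*(3*(-¼))/5 - 372*1/304)/60 = ((16/5)*(-¾) - 93/76)*(1/60) = (-12/5 - 93/76)*(1/60) = -1377/380*1/60 = -459/7600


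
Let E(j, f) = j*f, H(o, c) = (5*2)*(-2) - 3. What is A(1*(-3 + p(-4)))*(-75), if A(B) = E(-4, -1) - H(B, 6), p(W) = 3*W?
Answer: -2025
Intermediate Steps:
H(o, c) = -23 (H(o, c) = 10*(-2) - 3 = -20 - 3 = -23)
E(j, f) = f*j
A(B) = 27 (A(B) = -1*(-4) - 1*(-23) = 4 + 23 = 27)
A(1*(-3 + p(-4)))*(-75) = 27*(-75) = -2025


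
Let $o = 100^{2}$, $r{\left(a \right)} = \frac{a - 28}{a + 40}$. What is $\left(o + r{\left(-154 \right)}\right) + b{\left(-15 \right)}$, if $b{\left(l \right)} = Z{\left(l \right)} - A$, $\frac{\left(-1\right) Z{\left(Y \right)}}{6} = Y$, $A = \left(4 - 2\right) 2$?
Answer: $\frac{574993}{57} \approx 10088.0$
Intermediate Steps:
$r{\left(a \right)} = \frac{-28 + a}{40 + a}$
$A = 4$ ($A = 2 \cdot 2 = 4$)
$Z{\left(Y \right)} = - 6 Y$
$b{\left(l \right)} = -4 - 6 l$ ($b{\left(l \right)} = - 6 l - 4 = -4 - 6 l$)
$o = 10000$
$\left(o + r{\left(-154 \right)}\right) + b{\left(-15 \right)} = \left(10000 + \frac{-28 - 154}{40 - 154}\right) - -86 = \left(10000 + \frac{1}{-114} \left(-182\right)\right) + \left(-4 + 90\right) = \left(10000 - - \frac{91}{57}\right) + 86 = \left(10000 + \frac{91}{57}\right) + 86 = \frac{570091}{57} + 86 = \frac{574993}{57}$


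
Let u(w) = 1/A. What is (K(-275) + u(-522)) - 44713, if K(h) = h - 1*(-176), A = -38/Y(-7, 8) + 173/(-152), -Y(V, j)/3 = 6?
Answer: -59643404/1331 ≈ -44811.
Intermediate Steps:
Y(V, j) = -18 (Y(V, j) = -3*6 = -18)
A = 1331/1368 (A = -38/(-18) + 173/(-152) = -38*(-1/18) + 173*(-1/152) = 19/9 - 173/152 = 1331/1368 ≈ 0.97295)
K(h) = 176 + h (K(h) = h + 176 = 176 + h)
u(w) = 1368/1331 (u(w) = 1/(1331/1368) = 1368/1331)
(K(-275) + u(-522)) - 44713 = ((176 - 275) + 1368/1331) - 44713 = (-99 + 1368/1331) - 44713 = -130401/1331 - 44713 = -59643404/1331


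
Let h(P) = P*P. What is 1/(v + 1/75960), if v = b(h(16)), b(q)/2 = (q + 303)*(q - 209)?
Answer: 75960/3991394161 ≈ 1.9031e-5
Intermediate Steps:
h(P) = P**2
b(q) = 2*(-209 + q)*(303 + q) (b(q) = 2*((q + 303)*(q - 209)) = 2*((303 + q)*(-209 + q)) = 2*((-209 + q)*(303 + q)) = 2*(-209 + q)*(303 + q))
v = 52546 (v = -126654 + 2*(16**2)**2 + 188*16**2 = -126654 + 2*256**2 + 188*256 = -126654 + 2*65536 + 48128 = -126654 + 131072 + 48128 = 52546)
1/(v + 1/75960) = 1/(52546 + 1/75960) = 1/(3991394161/75960) = 75960/3991394161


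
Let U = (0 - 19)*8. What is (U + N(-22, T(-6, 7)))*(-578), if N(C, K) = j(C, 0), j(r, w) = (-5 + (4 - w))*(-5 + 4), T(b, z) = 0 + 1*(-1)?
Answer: 87278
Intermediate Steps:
T(b, z) = -1 (T(b, z) = 0 - 1 = -1)
j(r, w) = 1 + w (j(r, w) = (-1 - w)*(-1) = 1 + w)
N(C, K) = 1 (N(C, K) = 1 + 0 = 1)
U = -152 (U = -19*8 = -152)
(U + N(-22, T(-6, 7)))*(-578) = (-152 + 1)*(-578) = -151*(-578) = 87278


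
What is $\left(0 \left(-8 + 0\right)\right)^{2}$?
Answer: $0$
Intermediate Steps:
$\left(0 \left(-8 + 0\right)\right)^{2} = \left(0 \left(-8\right)\right)^{2} = 0^{2} = 0$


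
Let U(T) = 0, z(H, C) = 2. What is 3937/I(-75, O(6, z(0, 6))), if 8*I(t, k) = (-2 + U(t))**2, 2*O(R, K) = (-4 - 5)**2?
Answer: 7874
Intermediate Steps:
O(R, K) = 81/2 (O(R, K) = (-4 - 5)**2/2 = (1/2)*(-9)**2 = (1/2)*81 = 81/2)
I(t, k) = 1/2 (I(t, k) = (-2 + 0)**2/8 = (1/8)*(-2)**2 = (1/8)*4 = 1/2)
3937/I(-75, O(6, z(0, 6))) = 3937/(1/2) = 3937*2 = 7874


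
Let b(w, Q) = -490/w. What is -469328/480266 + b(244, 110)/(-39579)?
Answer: -1133048675047/1159515328854 ≈ -0.97717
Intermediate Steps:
-469328/480266 + b(244, 110)/(-39579) = -469328/480266 - 490/244/(-39579) = -469328*1/480266 - 490*1/244*(-1/39579) = -234664/240133 - 245/122*(-1/39579) = -234664/240133 + 245/4828638 = -1133048675047/1159515328854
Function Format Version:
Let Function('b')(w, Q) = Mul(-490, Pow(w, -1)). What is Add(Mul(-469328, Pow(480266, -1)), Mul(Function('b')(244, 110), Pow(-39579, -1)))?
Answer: Rational(-1133048675047, 1159515328854) ≈ -0.97717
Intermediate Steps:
Add(Mul(-469328, Pow(480266, -1)), Mul(Function('b')(244, 110), Pow(-39579, -1))) = Add(Mul(-469328, Pow(480266, -1)), Mul(Mul(-490, Pow(244, -1)), Pow(-39579, -1))) = Add(Mul(-469328, Rational(1, 480266)), Mul(Mul(-490, Rational(1, 244)), Rational(-1, 39579))) = Add(Rational(-234664, 240133), Mul(Rational(-245, 122), Rational(-1, 39579))) = Add(Rational(-234664, 240133), Rational(245, 4828638)) = Rational(-1133048675047, 1159515328854)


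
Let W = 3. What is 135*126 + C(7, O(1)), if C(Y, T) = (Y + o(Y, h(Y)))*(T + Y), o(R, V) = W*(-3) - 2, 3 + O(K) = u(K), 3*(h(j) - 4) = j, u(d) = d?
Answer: 16990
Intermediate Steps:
h(j) = 4 + j/3
O(K) = -3 + K
o(R, V) = -11 (o(R, V) = 3*(-3) - 2 = -9 - 2 = -11)
C(Y, T) = (-11 + Y)*(T + Y) (C(Y, T) = (Y - 11)*(T + Y) = (-11 + Y)*(T + Y))
135*126 + C(7, O(1)) = 135*126 + (7² - 11*(-3 + 1) - 11*7 + (-3 + 1)*7) = 17010 + (49 - 11*(-2) - 77 - 2*7) = 17010 + (49 + 22 - 77 - 14) = 17010 - 20 = 16990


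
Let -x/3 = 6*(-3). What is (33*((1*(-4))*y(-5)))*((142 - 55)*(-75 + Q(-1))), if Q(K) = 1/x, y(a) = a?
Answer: -12916310/3 ≈ -4.3054e+6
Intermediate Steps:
x = 54 (x = -18*(-3) = -3*(-18) = 54)
Q(K) = 1/54
(33*((1*(-4))*y(-5)))*((142 - 55)*(-75 + Q(-1))) = (33*((1*(-4))*(-5)))*((142 - 55)*(-75 + 1/54)) = (33*(-4*(-5)))*(87*(-4049/54)) = (33*20)*(-117421/18) = 660*(-117421/18) = -12916310/3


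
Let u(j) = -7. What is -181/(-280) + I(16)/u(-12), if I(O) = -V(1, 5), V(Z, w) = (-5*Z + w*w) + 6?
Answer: 1221/280 ≈ 4.3607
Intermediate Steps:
V(Z, w) = 6 + w**2 - 5*Z (V(Z, w) = (-5*Z + w**2) + 6 = (w**2 - 5*Z) + 6 = 6 + w**2 - 5*Z)
I(O) = -26 (I(O) = -(6 + 5**2 - 5*1) = -(6 + 25 - 5) = -1*26 = -26)
-181/(-280) + I(16)/u(-12) = -181/(-280) - 26/(-7) = -181*(-1/280) - 26*(-1/7) = 181/280 + 26/7 = 1221/280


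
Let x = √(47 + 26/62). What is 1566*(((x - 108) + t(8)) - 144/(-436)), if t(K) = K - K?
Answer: -18378576/109 + 10962*√930/31 ≈ -1.5783e+5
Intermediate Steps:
t(K) = 0
x = 7*√930/31 (x = √(47 + 26*(1/62)) = √(47 + 13/31) = √(1470/31) = 7*√930/31 ≈ 6.8862)
1566*(((x - 108) + t(8)) - 144/(-436)) = 1566*(((7*√930/31 - 108) + 0) - 144/(-436)) = 1566*(((-108 + 7*√930/31) + 0) - 144*(-1/436)) = 1566*((-108 + 7*√930/31) + 36/109) = 1566*(-11736/109 + 7*√930/31) = -18378576/109 + 10962*√930/31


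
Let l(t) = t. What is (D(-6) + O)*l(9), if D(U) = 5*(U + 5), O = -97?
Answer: -918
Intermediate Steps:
D(U) = 25 + 5*U (D(U) = 5*(5 + U) = 25 + 5*U)
(D(-6) + O)*l(9) = ((25 + 5*(-6)) - 97)*9 = ((25 - 30) - 97)*9 = (-5 - 97)*9 = -102*9 = -918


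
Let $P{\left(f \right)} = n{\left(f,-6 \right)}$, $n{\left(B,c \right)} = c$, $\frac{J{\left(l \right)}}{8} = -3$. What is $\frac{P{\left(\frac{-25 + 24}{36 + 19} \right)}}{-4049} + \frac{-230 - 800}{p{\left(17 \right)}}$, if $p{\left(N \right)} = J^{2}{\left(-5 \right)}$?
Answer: $- \frac{2083507}{1166112} \approx -1.7867$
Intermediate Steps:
$J{\left(l \right)} = -24$ ($J{\left(l \right)} = 8 \left(-3\right) = -24$)
$P{\left(f \right)} = -6$
$p{\left(N \right)} = 576$ ($p{\left(N \right)} = \left(-24\right)^{2} = 576$)
$\frac{P{\left(\frac{-25 + 24}{36 + 19} \right)}}{-4049} + \frac{-230 - 800}{p{\left(17 \right)}} = - \frac{6}{-4049} + \frac{-230 - 800}{576} = \left(-6\right) \left(- \frac{1}{4049}\right) + \left(-230 - 800\right) \frac{1}{576} = \frac{6}{4049} - \frac{515}{288} = - \frac{2083507}{1166112}$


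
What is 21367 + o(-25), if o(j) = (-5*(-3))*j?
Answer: 20992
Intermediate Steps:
o(j) = 15*j
21367 + o(-25) = 21367 + 15*(-25) = 21367 - 375 = 20992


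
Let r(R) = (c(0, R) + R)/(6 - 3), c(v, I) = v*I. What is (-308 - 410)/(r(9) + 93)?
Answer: -359/48 ≈ -7.4792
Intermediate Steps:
c(v, I) = I*v
r(R) = R/3 (r(R) = (R*0 + R)/(6 - 3) = (0 + R)/3 = R*(1/3) = R/3)
(-308 - 410)/(r(9) + 93) = (-308 - 410)/((1/3)*9 + 93) = -718/(3 + 93) = -718/96 = -718*1/96 = -359/48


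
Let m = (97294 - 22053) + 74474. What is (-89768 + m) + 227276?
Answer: 287223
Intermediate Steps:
m = 149715 (m = 75241 + 74474 = 149715)
(-89768 + m) + 227276 = (-89768 + 149715) + 227276 = 59947 + 227276 = 287223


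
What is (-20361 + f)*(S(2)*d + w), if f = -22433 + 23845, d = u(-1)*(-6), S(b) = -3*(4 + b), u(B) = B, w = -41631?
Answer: 790912311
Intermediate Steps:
S(b) = -12 - 3*b
d = 6 (d = -1*(-6) = 6)
f = 1412
(-20361 + f)*(S(2)*d + w) = (-20361 + 1412)*((-12 - 3*2)*6 - 41631) = -18949*((-12 - 6)*6 - 41631) = -18949*(-18*6 - 41631) = -18949*(-108 - 41631) = -18949*(-41739) = 790912311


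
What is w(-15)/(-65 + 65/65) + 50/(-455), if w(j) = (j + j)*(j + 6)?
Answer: -12605/2912 ≈ -4.3286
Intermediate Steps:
w(j) = 2*j*(6 + j) (w(j) = (2*j)*(6 + j) = 2*j*(6 + j))
w(-15)/(-65 + 65/65) + 50/(-455) = (2*(-15)*(6 - 15))/(-65 + 65/65) + 50/(-455) = (2*(-15)*(-9))/(-65 + 65*(1/65)) + 50*(-1/455) = 270/(-65 + 1) - 10/91 = 270/(-64) - 10/91 = 270*(-1/64) - 10/91 = -135/32 - 10/91 = -12605/2912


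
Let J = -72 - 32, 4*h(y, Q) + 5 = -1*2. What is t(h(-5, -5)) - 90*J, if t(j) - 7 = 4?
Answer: 9371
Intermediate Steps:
h(y, Q) = -7/4 (h(y, Q) = -5/4 + (-1*2)/4 = -5/4 + (¼)*(-2) = -5/4 - ½ = -7/4)
t(j) = 11 (t(j) = 7 + 4 = 11)
J = -104
t(h(-5, -5)) - 90*J = 11 - 90*(-104) = 11 + 9360 = 9371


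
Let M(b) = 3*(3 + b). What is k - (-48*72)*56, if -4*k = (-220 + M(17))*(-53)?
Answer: 191416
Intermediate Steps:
M(b) = 9 + 3*b
k = -2120 (k = -(-220 + (9 + 3*17))*(-53)/4 = -(-220 + (9 + 51))*(-53)/4 = -(-220 + 60)*(-53)/4 = -(-40)*(-53) = -¼*8480 = -2120)
k - (-48*72)*56 = -2120 - (-48*72)*56 = -2120 - (-3456)*56 = -2120 - 1*(-193536) = -2120 + 193536 = 191416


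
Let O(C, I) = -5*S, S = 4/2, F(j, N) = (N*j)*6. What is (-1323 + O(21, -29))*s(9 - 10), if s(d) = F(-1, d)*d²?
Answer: -7998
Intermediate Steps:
F(j, N) = 6*N*j
S = 2 (S = 4*(½) = 2)
O(C, I) = -10 (O(C, I) = -5*2 = -10)
s(d) = -6*d³ (s(d) = (6*d*(-1))*d² = (-6*d)*d² = -6*d³)
(-1323 + O(21, -29))*s(9 - 10) = (-1323 - 10)*(-6*(9 - 10)³) = -(-7998)*(-1)³ = -(-7998)*(-1) = -1333*6 = -7998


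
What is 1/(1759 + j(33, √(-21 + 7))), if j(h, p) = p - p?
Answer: 1/1759 ≈ 0.00056850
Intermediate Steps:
j(h, p) = 0
1/(1759 + j(33, √(-21 + 7))) = 1/(1759 + 0) = 1/1759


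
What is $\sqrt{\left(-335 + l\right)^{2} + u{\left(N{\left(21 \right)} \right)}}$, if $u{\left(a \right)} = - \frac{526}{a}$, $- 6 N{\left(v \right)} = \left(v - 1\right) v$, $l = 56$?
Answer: $\frac{\sqrt{95364430}}{35} \approx 279.01$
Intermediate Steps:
$N{\left(v \right)} = - \frac{v \left(-1 + v\right)}{6}$ ($N{\left(v \right)} = - \frac{\left(v - 1\right) v}{6} = - \frac{\left(-1 + v\right) v}{6} = - \frac{v \left(-1 + v\right)}{6}$)
$\sqrt{\left(-335 + l\right)^{2} + u{\left(N{\left(21 \right)} \right)}} = \sqrt{\left(-335 + 56\right)^{2} - \frac{526}{\frac{1}{6} \cdot 21 \left(1 - 21\right)}} = \sqrt{\left(-279\right)^{2} - \frac{526}{\frac{1}{6} \cdot 21 \left(1 - 21\right)}} = \sqrt{77841 - \frac{526}{\frac{1}{6} \cdot 21 \left(-20\right)}} = \sqrt{77841 - \frac{526}{-70}} = \sqrt{77841 - - \frac{263}{35}} = \sqrt{77841 + \frac{263}{35}} = \sqrt{\frac{2724698}{35}} = \frac{\sqrt{95364430}}{35}$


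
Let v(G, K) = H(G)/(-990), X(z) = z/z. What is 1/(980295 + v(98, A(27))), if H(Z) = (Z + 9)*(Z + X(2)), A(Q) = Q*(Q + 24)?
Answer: 10/9802843 ≈ 1.0201e-6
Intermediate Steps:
X(z) = 1
A(Q) = Q*(24 + Q)
H(Z) = (1 + Z)*(9 + Z) (H(Z) = (Z + 9)*(Z + 1) = (9 + Z)*(1 + Z) = (1 + Z)*(9 + Z))
v(G, K) = -1/110 - G/99 - G²/990 (v(G, K) = (9 + G² + 10*G)/(-990) = (9 + G² + 10*G)*(-1/990) = -1/110 - G/99 - G²/990)
1/(980295 + v(98, A(27))) = 1/(980295 + (-1/110 - 1/99*98 - 1/990*98²)) = 1/(980295 + (-1/110 - 98/99 - 1/990*9604)) = 1/(980295 + (-1/110 - 98/99 - 4802/495)) = 1/(980295 - 107/10) = 1/(9802843/10) = 10/9802843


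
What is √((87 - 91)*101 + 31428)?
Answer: 4*√1939 ≈ 176.14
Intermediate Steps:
√((87 - 91)*101 + 31428) = √(-4*101 + 31428) = √(-404 + 31428) = √31024 = 4*√1939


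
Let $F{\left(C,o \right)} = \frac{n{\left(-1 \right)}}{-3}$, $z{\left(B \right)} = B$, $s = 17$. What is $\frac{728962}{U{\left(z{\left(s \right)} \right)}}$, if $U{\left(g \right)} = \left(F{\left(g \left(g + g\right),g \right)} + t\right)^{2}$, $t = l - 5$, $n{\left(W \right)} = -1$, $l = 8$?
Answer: $\frac{3280329}{50} \approx 65607.0$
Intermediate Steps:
$F{\left(C,o \right)} = \frac{1}{3}$ ($F{\left(C,o \right)} = - \frac{1}{-3} = \left(-1\right) \left(- \frac{1}{3}\right) = \frac{1}{3}$)
$t = 3$ ($t = 8 - 5 = 3$)
$U{\left(g \right)} = \frac{100}{9}$ ($U{\left(g \right)} = \left(\frac{1}{3} + 3\right)^{2} = \left(\frac{10}{3}\right)^{2} = \frac{100}{9}$)
$\frac{728962}{U{\left(z{\left(s \right)} \right)}} = \frac{728962}{\frac{100}{9}} = 728962 \cdot \frac{9}{100} = \frac{3280329}{50}$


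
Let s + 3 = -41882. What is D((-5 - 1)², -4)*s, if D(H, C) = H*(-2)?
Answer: 3015720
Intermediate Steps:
s = -41885 (s = -3 - 41882 = -41885)
D(H, C) = -2*H
D((-5 - 1)², -4)*s = -2*(-5 - 1)²*(-41885) = -2*(-6)²*(-41885) = -2*36*(-41885) = -72*(-41885) = 3015720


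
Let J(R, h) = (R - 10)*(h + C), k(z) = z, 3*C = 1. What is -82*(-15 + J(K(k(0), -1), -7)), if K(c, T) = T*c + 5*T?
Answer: -6970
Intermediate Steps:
C = ⅓ (C = (⅓)*1 = ⅓ ≈ 0.33333)
K(c, T) = 5*T + T*c
J(R, h) = (-10 + R)*(⅓ + h) (J(R, h) = (R - 10)*(h + ⅓) = (-10 + R)*(⅓ + h))
-82*(-15 + J(K(k(0), -1), -7)) = -82*(-15 + (-10/3 - 10*(-7) + (-(5 + 0))/3 - (5 + 0)*(-7))) = -82*(-15 + (-10/3 + 70 + (-1*5)/3 - 1*5*(-7))) = -82*(-15 + (-10/3 + 70 + (⅓)*(-5) - 5*(-7))) = -82*(-15 + (-10/3 + 70 - 5/3 + 35)) = -82*(-15 + 100) = -82*85 = -6970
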